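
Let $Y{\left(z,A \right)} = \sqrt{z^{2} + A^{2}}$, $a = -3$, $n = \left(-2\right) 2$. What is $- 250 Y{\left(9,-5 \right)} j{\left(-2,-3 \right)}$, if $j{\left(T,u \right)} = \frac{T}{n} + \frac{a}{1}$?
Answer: $625 \sqrt{106} \approx 6434.8$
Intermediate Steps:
$n = -4$
$Y{\left(z,A \right)} = \sqrt{A^{2} + z^{2}}$
$j{\left(T,u \right)} = -3 - \frac{T}{4}$ ($j{\left(T,u \right)} = \frac{T}{-4} - \frac{3}{1} = T \left(- \frac{1}{4}\right) - 3 = - \frac{T}{4} - 3 = -3 - \frac{T}{4}$)
$- 250 Y{\left(9,-5 \right)} j{\left(-2,-3 \right)} = - 250 \sqrt{\left(-5\right)^{2} + 9^{2}} \left(-3 - - \frac{1}{2}\right) = - 250 \sqrt{25 + 81} \left(-3 + \frac{1}{2}\right) = - 250 \sqrt{106} \left(- \frac{5}{2}\right) = 625 \sqrt{106}$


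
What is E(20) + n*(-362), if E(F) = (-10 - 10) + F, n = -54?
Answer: 19548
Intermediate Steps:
E(F) = -20 + F
E(20) + n*(-362) = (-20 + 20) - 54*(-362) = 0 + 19548 = 19548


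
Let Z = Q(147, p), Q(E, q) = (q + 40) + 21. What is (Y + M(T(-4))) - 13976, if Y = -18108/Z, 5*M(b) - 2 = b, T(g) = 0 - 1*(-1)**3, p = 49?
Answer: -777701/55 ≈ -14140.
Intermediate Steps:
Q(E, q) = 61 + q (Q(E, q) = (40 + q) + 21 = 61 + q)
Z = 110 (Z = 61 + 49 = 110)
T(g) = 1 (T(g) = 0 - 1*(-1) = 0 + 1 = 1)
M(b) = 2/5 + b/5
Y = -9054/55 (Y = -18108/110 = -18108*1/110 = -9054/55 ≈ -164.62)
(Y + M(T(-4))) - 13976 = (-9054/55 + (2/5 + (1/5)*1)) - 13976 = (-9054/55 + (2/5 + 1/5)) - 13976 = (-9054/55 + 3/5) - 13976 = -9021/55 - 13976 = -777701/55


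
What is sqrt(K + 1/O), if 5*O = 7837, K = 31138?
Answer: 3*sqrt(212494604523)/7837 ≈ 176.46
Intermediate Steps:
O = 7837/5 (O = (1/5)*7837 = 7837/5 ≈ 1567.4)
sqrt(K + 1/O) = sqrt(31138 + 1/(7837/5)) = sqrt(31138 + 5/7837) = sqrt(244028511/7837) = 3*sqrt(212494604523)/7837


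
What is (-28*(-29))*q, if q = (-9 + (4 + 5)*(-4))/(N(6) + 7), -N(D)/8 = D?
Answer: 36540/41 ≈ 891.22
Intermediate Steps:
N(D) = -8*D
q = 45/41 (q = (-9 + (4 + 5)*(-4))/(-8*6 + 7) = (-9 + 9*(-4))/(-48 + 7) = (-9 - 36)/(-41) = -45*(-1/41) = 45/41 ≈ 1.0976)
(-28*(-29))*q = -28*(-29)*(45/41) = 812*(45/41) = 36540/41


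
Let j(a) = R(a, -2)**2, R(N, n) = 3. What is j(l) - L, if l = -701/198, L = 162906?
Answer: -162897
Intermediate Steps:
l = -701/198 (l = -701*1/198 = -701/198 ≈ -3.5404)
j(a) = 9 (j(a) = 3**2 = 9)
j(l) - L = 9 - 1*162906 = 9 - 162906 = -162897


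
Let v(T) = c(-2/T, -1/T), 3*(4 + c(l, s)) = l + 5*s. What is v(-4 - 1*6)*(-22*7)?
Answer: 8701/15 ≈ 580.07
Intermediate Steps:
c(l, s) = -4 + l/3 + 5*s/3 (c(l, s) = -4 + (l + 5*s)/3 = -4 + (l/3 + 5*s/3) = -4 + l/3 + 5*s/3)
v(T) = -4 - 7/(3*T) (v(T) = -4 + (-2/T)/3 + 5*(-1/T)/3 = -4 - 2/(3*T) - 5/(3*T) = -4 - 7/(3*T))
v(-4 - 1*6)*(-22*7) = (-4 - 7/(3*(-4 - 1*6)))*(-22*7) = (-4 - 7/(3*(-4 - 6)))*(-154) = (-4 - 7/3/(-10))*(-154) = (-4 - 7/3*(-⅒))*(-154) = (-4 + 7/30)*(-154) = -113/30*(-154) = 8701/15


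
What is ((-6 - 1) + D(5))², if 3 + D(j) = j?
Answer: 25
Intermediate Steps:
D(j) = -3 + j
((-6 - 1) + D(5))² = ((-6 - 1) + (-3 + 5))² = (-7 + 2)² = (-5)² = 25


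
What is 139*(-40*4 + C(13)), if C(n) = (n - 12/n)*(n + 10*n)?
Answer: 217813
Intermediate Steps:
C(n) = 11*n*(n - 12/n) (C(n) = (n - 12/n)*(11*n) = 11*n*(n - 12/n))
139*(-40*4 + C(13)) = 139*(-40*4 + (-132 + 11*13**2)) = 139*(-160 + (-132 + 11*169)) = 139*(-160 + (-132 + 1859)) = 139*(-160 + 1727) = 139*1567 = 217813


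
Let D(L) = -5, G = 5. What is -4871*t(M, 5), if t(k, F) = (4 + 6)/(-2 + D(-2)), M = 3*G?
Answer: 48710/7 ≈ 6958.6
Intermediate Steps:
M = 15 (M = 3*5 = 15)
t(k, F) = -10/7 (t(k, F) = (4 + 6)/(-2 - 5) = 10/(-7) = 10*(-⅐) = -10/7)
-4871*t(M, 5) = -4871*(-10/7) = 48710/7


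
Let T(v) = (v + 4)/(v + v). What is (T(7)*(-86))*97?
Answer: -45881/7 ≈ -6554.4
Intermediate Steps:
T(v) = (4 + v)/(2*v) (T(v) = (4 + v)/((2*v)) = (4 + v)*(1/(2*v)) = (4 + v)/(2*v))
(T(7)*(-86))*97 = (((½)*(4 + 7)/7)*(-86))*97 = (((½)*(⅐)*11)*(-86))*97 = ((11/14)*(-86))*97 = -473/7*97 = -45881/7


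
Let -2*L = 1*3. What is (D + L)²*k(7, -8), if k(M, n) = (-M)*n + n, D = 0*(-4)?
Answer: 108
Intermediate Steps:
L = -3/2 ≈ -1.5000
D = 0
k(M, n) = n - M*n (k(M, n) = -M*n + n = n - M*n)
(D + L)²*k(7, -8) = (0 - 3/2)²*(-8*(1 - 1*7)) = (-3/2)²*(-8*(1 - 7)) = 9*(-8*(-6))/4 = (9/4)*48 = 108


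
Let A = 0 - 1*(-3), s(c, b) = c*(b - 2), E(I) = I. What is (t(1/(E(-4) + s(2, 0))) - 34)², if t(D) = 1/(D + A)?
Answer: 599076/529 ≈ 1132.5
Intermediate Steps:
s(c, b) = c*(-2 + b)
A = 3 (A = 0 + 3 = 3)
t(D) = 1/(3 + D) (t(D) = 1/(D + 3) = 1/(3 + D))
(t(1/(E(-4) + s(2, 0))) - 34)² = (1/(3 + 1/(-4 + 2*(-2 + 0))) - 34)² = (1/(3 + 1/(-4 + 2*(-2))) - 34)² = (1/(3 + 1/(-4 - 4)) - 34)² = (1/(3 + 1/(-8)) - 34)² = (1/(3 - ⅛) - 34)² = (1/(23/8) - 34)² = (8/23 - 34)² = (-774/23)² = 599076/529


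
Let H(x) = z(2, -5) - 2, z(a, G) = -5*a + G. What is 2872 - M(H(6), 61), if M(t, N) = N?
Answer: 2811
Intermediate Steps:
z(a, G) = G - 5*a
H(x) = -17 (H(x) = (-5 - 5*2) - 2 = (-5 - 10) - 2 = -15 - 2 = -17)
2872 - M(H(6), 61) = 2872 - 1*61 = 2872 - 61 = 2811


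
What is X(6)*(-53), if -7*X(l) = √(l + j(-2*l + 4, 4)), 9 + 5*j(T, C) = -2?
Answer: 53*√95/35 ≈ 14.759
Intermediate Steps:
j(T, C) = -11/5 (j(T, C) = -9/5 + (⅕)*(-2) = -9/5 - ⅖ = -11/5)
X(l) = -√(-11/5 + l)/7 (X(l) = -√(l - 11/5)/7 = -√(-11/5 + l)/7)
X(6)*(-53) = -√(-55 + 25*6)/35*(-53) = -√(-55 + 150)/35*(-53) = -√95/35*(-53) = 53*√95/35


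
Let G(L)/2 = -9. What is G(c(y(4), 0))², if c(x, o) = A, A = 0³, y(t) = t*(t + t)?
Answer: 324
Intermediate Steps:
y(t) = 2*t² (y(t) = t*(2*t) = 2*t²)
A = 0
c(x, o) = 0
G(L) = -18 (G(L) = 2*(-9) = -18)
G(c(y(4), 0))² = (-18)² = 324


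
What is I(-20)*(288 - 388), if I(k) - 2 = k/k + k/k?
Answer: -400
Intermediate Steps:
I(k) = 4 (I(k) = 2 + (k/k + k/k) = 2 + (1 + 1) = 2 + 2 = 4)
I(-20)*(288 - 388) = 4*(288 - 388) = 4*(-100) = -400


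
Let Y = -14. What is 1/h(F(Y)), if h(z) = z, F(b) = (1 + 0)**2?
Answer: 1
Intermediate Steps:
F(b) = 1 (F(b) = 1**2 = 1)
1/h(F(Y)) = 1/1 = 1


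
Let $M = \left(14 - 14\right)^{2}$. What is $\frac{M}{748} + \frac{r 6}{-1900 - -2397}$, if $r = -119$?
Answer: $- \frac{102}{71} \approx -1.4366$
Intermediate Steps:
$M = 0$ ($M = 0^{2} = 0$)
$\frac{M}{748} + \frac{r 6}{-1900 - -2397} = \frac{0}{748} + \frac{\left(-119\right) 6}{-1900 - -2397} = 0 \cdot \frac{1}{748} - \frac{714}{-1900 + 2397} = 0 - \frac{714}{497} = 0 - \frac{102}{71} = - \frac{102}{71}$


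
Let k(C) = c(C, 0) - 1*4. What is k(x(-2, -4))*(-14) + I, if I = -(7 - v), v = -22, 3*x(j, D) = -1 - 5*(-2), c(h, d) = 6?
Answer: -57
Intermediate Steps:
x(j, D) = 3 (x(j, D) = (-1 - 5*(-2))/3 = (-1 + 10)/3 = (1/3)*9 = 3)
I = -29 (I = -(7 - 1*(-22)) = -(7 + 22) = -1*29 = -29)
k(C) = 2 (k(C) = 6 - 1*4 = 6 - 4 = 2)
k(x(-2, -4))*(-14) + I = 2*(-14) - 29 = -28 - 29 = -57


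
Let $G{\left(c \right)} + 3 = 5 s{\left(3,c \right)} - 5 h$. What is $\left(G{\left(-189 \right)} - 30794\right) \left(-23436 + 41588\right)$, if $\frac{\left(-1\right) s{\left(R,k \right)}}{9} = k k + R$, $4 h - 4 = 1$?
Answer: $-29739932754$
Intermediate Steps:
$h = \frac{5}{4}$ ($h = 1 + \frac{1}{4} \cdot 1 = 1 + \frac{1}{4} = \frac{5}{4} \approx 1.25$)
$s{\left(R,k \right)} = - 9 R - 9 k^{2}$ ($s{\left(R,k \right)} = - 9 \left(k k + R\right) = - 9 \left(k^{2} + R\right) = - 9 \left(R + k^{2}\right) = - 9 R - 9 k^{2}$)
$G{\left(c \right)} = - \frac{577}{4} - 45 c^{2}$ ($G{\left(c \right)} = -3 + \left(5 \left(\left(-9\right) 3 - 9 c^{2}\right) - \frac{25}{4}\right) = -3 + \left(5 \left(-27 - 9 c^{2}\right) - \frac{25}{4}\right) = -3 - \left(\frac{565}{4} + 45 c^{2}\right) = - \frac{577}{4} - 45 c^{2}$)
$\left(G{\left(-189 \right)} - 30794\right) \left(-23436 + 41588\right) = \left(\left(- \frac{577}{4} - 45 \left(-189\right)^{2}\right) - 30794\right) \left(-23436 + 41588\right) = \left(\left(- \frac{577}{4} - 1607445\right) - 30794\right) 18152 = \left(- \frac{6430357}{4} - 30794\right) 18152 = \left(- \frac{6553533}{4}\right) 18152 = -29739932754$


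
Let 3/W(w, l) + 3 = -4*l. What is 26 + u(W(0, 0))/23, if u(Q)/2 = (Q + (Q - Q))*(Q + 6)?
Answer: 588/23 ≈ 25.565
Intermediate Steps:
W(w, l) = 3/(-3 - 4*l)
u(Q) = 2*Q*(6 + Q) (u(Q) = 2*((Q + (Q - Q))*(Q + 6)) = 2*((Q + 0)*(6 + Q)) = 2*(Q*(6 + Q)) = 2*Q*(6 + Q))
26 + u(W(0, 0))/23 = 26 + (2*(-3/(3 + 4*0))*(6 - 3/(3 + 4*0)))/23 = 26 + (2*(-3/(3 + 0))*(6 - 3/(3 + 0)))*(1/23) = 26 + (2*(-3/3)*(6 - 3/3))*(1/23) = 26 + (2*(-3*⅓)*(6 - 3*⅓))*(1/23) = 26 + (2*(-1)*(6 - 1))*(1/23) = 26 + (2*(-1)*5)*(1/23) = 26 - 10*1/23 = 26 - 10/23 = 588/23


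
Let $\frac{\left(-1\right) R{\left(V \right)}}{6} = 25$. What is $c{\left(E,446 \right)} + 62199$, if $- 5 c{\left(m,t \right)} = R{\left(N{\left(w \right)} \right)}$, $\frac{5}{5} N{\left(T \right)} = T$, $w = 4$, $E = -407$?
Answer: $62229$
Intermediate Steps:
$N{\left(T \right)} = T$
$R{\left(V \right)} = -150$ ($R{\left(V \right)} = \left(-6\right) 25 = -150$)
$c{\left(m,t \right)} = 30$ ($c{\left(m,t \right)} = \left(- \frac{1}{5}\right) \left(-150\right) = 30$)
$c{\left(E,446 \right)} + 62199 = 30 + 62199 = 62229$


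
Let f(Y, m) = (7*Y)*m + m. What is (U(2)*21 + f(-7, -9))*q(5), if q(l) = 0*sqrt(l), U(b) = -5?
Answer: 0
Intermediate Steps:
f(Y, m) = m + 7*Y*m (f(Y, m) = 7*Y*m + m = m + 7*Y*m)
q(l) = 0
(U(2)*21 + f(-7, -9))*q(5) = (-5*21 - 9*(1 + 7*(-7)))*0 = (-105 - 9*(1 - 49))*0 = (-105 - 9*(-48))*0 = (-105 + 432)*0 = 327*0 = 0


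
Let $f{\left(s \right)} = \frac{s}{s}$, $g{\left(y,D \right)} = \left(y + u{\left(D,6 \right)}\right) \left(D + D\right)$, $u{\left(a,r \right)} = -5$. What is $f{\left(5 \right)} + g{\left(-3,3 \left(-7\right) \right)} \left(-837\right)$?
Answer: $-281231$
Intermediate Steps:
$g{\left(y,D \right)} = 2 D \left(-5 + y\right)$ ($g{\left(y,D \right)} = \left(y - 5\right) \left(D + D\right) = \left(-5 + y\right) 2 D = 2 D \left(-5 + y\right)$)
$f{\left(s \right)} = 1$
$f{\left(5 \right)} + g{\left(-3,3 \left(-7\right) \right)} \left(-837\right) = 1 + 2 \cdot 3 \left(-7\right) \left(-5 - 3\right) \left(-837\right) = 1 + 2 \left(-21\right) \left(-8\right) \left(-837\right) = 1 + 336 \left(-837\right) = 1 - 281232 = -281231$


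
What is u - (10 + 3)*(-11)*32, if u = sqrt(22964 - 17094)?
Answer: 4576 + sqrt(5870) ≈ 4652.6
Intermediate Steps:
u = sqrt(5870) ≈ 76.616
u - (10 + 3)*(-11)*32 = sqrt(5870) - (10 + 3)*(-11)*32 = sqrt(5870) - 13*(-11)*32 = sqrt(5870) - (-143)*32 = sqrt(5870) - 1*(-4576) = sqrt(5870) + 4576 = 4576 + sqrt(5870)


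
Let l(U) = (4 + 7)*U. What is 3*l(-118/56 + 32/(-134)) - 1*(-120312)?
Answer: 225560079/1876 ≈ 1.2023e+5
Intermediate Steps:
l(U) = 11*U
3*l(-118/56 + 32/(-134)) - 1*(-120312) = 3*(11*(-118/56 + 32/(-134))) - 1*(-120312) = 3*(11*(-118*1/56 + 32*(-1/134))) + 120312 = 3*(11*(-59/28 - 16/67)) + 120312 = 3*(11*(-4401/1876)) + 120312 = 3*(-48411/1876) + 120312 = -145233/1876 + 120312 = 225560079/1876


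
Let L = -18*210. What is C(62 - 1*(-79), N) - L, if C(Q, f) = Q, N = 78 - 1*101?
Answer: 3921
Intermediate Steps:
N = -23 (N = 78 - 101 = -23)
L = -3780
C(62 - 1*(-79), N) - L = (62 - 1*(-79)) - 1*(-3780) = (62 + 79) + 3780 = 141 + 3780 = 3921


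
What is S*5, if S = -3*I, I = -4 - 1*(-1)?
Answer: 45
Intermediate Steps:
I = -3 (I = -4 + 1 = -3)
S = 9 (S = -3*(-3) = 9)
S*5 = 9*5 = 45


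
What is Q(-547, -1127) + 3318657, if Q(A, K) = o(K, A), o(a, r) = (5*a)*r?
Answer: 6401002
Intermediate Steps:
o(a, r) = 5*a*r
Q(A, K) = 5*A*K (Q(A, K) = 5*K*A = 5*A*K)
Q(-547, -1127) + 3318657 = 5*(-547)*(-1127) + 3318657 = 3082345 + 3318657 = 6401002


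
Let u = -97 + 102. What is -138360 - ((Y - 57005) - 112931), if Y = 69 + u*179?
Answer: 30612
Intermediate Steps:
u = 5
Y = 964 (Y = 69 + 5*179 = 69 + 895 = 964)
-138360 - ((Y - 57005) - 112931) = -138360 - ((964 - 57005) - 112931) = -138360 - (-56041 - 112931) = -138360 - 1*(-168972) = -138360 + 168972 = 30612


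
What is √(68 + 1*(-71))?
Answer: I*√3 ≈ 1.732*I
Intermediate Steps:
√(68 + 1*(-71)) = √(68 - 71) = √(-3) = I*√3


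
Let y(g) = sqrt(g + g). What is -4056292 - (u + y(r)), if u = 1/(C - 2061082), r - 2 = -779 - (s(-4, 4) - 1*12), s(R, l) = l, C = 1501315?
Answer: -2270578403963/559767 - I*sqrt(1538) ≈ -4.0563e+6 - 39.217*I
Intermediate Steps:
r = -769 (r = 2 + (-779 - (4 - 1*12)) = 2 + (-779 - (4 - 12)) = 2 + (-779 - 1*(-8)) = 2 + (-779 + 8) = 2 - 771 = -769)
u = -1/559767 (u = 1/(1501315 - 2061082) = 1/(-559767) = -1/559767 ≈ -1.7865e-6)
y(g) = sqrt(2)*sqrt(g) (y(g) = sqrt(2*g) = sqrt(2)*sqrt(g))
-4056292 - (u + y(r)) = -4056292 - (-1/559767 + sqrt(2)*sqrt(-769)) = -4056292 - (-1/559767 + sqrt(2)*(I*sqrt(769))) = -4056292 - (-1/559767 + I*sqrt(1538)) = -4056292 + (1/559767 - I*sqrt(1538)) = -2270578403963/559767 - I*sqrt(1538)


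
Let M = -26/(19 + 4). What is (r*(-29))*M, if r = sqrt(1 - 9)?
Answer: 1508*I*sqrt(2)/23 ≈ 92.723*I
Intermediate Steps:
r = 2*I*sqrt(2) (r = sqrt(-8) = 2*I*sqrt(2) ≈ 2.8284*I)
M = -26/23 ≈ -1.1304
(r*(-29))*M = ((2*I*sqrt(2))*(-29))*(-26/23) = -58*I*sqrt(2)*(-26/23) = 1508*I*sqrt(2)/23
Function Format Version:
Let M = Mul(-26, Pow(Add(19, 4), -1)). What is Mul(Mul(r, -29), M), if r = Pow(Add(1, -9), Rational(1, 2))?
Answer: Mul(Rational(1508, 23), I, Pow(2, Rational(1, 2))) ≈ Mul(92.723, I)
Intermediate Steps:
r = Mul(2, I, Pow(2, Rational(1, 2))) (r = Pow(-8, Rational(1, 2)) = Mul(2, I, Pow(2, Rational(1, 2))) ≈ Mul(2.8284, I))
M = Rational(-26, 23) (M = Mul(-26, Pow(23, -1)) = Mul(-26, Rational(1, 23)) = Rational(-26, 23) ≈ -1.1304)
Mul(Mul(r, -29), M) = Mul(Mul(Mul(2, I, Pow(2, Rational(1, 2))), -29), Rational(-26, 23)) = Mul(Mul(-58, I, Pow(2, Rational(1, 2))), Rational(-26, 23)) = Mul(Rational(1508, 23), I, Pow(2, Rational(1, 2)))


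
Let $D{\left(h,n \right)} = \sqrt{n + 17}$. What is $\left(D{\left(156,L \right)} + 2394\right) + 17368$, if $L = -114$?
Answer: $19762 + i \sqrt{97} \approx 19762.0 + 9.8489 i$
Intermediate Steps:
$D{\left(h,n \right)} = \sqrt{17 + n}$
$\left(D{\left(156,L \right)} + 2394\right) + 17368 = \left(\sqrt{17 - 114} + 2394\right) + 17368 = \left(\sqrt{-97} + 2394\right) + 17368 = \left(i \sqrt{97} + 2394\right) + 17368 = \left(2394 + i \sqrt{97}\right) + 17368 = 19762 + i \sqrt{97}$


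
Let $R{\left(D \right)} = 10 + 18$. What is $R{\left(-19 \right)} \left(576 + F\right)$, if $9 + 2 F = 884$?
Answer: $28378$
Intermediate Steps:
$F = \frac{875}{2}$ ($F = - \frac{9}{2} + \frac{1}{2} \cdot 884 = - \frac{9}{2} + 442 = \frac{875}{2} \approx 437.5$)
$R{\left(D \right)} = 28$
$R{\left(-19 \right)} \left(576 + F\right) = 28 \left(576 + \frac{875}{2}\right) = 28 \cdot \frac{2027}{2} = 28378$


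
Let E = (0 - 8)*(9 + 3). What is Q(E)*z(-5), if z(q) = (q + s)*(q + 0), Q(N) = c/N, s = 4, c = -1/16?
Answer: 5/1536 ≈ 0.0032552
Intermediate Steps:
E = -96 (E = -8*12 = -96)
c = -1/16 (c = -1*1/16 = -1/16 ≈ -0.062500)
Q(N) = -1/(16*N)
z(q) = q*(4 + q) (z(q) = (q + 4)*(q + 0) = (4 + q)*q = q*(4 + q))
Q(E)*z(-5) = (-1/16/(-96))*(-5*(4 - 5)) = (-1/16*(-1/96))*(-5*(-1)) = (1/1536)*5 = 5/1536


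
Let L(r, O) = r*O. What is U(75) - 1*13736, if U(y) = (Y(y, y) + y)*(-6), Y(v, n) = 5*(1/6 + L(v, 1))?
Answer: -16441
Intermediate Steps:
L(r, O) = O*r
Y(v, n) = ⅚ + 5*v (Y(v, n) = 5*(1/6 + 1*v) = 5*(⅙ + v) = ⅚ + 5*v)
U(y) = -5 - 36*y (U(y) = ((⅚ + 5*y) + y)*(-6) = (⅚ + 6*y)*(-6) = -5 - 36*y)
U(75) - 1*13736 = (-5 - 36*75) - 1*13736 = (-5 - 2700) - 13736 = -2705 - 13736 = -16441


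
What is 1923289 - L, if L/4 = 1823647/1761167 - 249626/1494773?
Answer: 5063135464664444943/2632544880091 ≈ 1.9233e+6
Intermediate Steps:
L = 9145220894356/2632544880091 (L = 4*(1823647/1761167 - 249626/1494773) = 4*(2286305223589/2632544880091) = 9145220894356/2632544880091 ≈ 3.4739)
1923289 - L = 1923289 - 1*9145220894356/2632544880091 = 1923289 - 9145220894356/2632544880091 = 5063135464664444943/2632544880091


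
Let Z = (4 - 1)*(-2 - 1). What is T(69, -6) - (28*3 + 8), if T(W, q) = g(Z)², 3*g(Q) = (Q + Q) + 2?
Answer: -572/9 ≈ -63.556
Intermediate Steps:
Z = -9 (Z = 3*(-3) = -9)
g(Q) = ⅔ + 2*Q/3 (g(Q) = ((Q + Q) + 2)/3 = (2*Q + 2)/3 = (2 + 2*Q)/3 = ⅔ + 2*Q/3)
T(W, q) = 256/9 (T(W, q) = (⅔ + (⅔)*(-9))² = (⅔ - 6)² = (-16/3)² = 256/9)
T(69, -6) - (28*3 + 8) = 256/9 - (28*3 + 8) = 256/9 - (84 + 8) = 256/9 - 1*92 = 256/9 - 92 = -572/9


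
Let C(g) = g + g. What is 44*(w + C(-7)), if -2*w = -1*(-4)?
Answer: -704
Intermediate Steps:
C(g) = 2*g
w = -2 (w = -(-1)*(-4)/2 = -½*4 = -2)
44*(w + C(-7)) = 44*(-2 + 2*(-7)) = 44*(-2 - 14) = 44*(-16) = -704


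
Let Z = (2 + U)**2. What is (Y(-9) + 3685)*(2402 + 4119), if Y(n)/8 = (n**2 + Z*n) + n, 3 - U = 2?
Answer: 23560373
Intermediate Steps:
U = 1 (U = 3 - 1*2 = 3 - 2 = 1)
Z = 9 (Z = (2 + 1)**2 = 3**2 = 9)
Y(n) = 8*n**2 + 80*n (Y(n) = 8*((n**2 + 9*n) + n) = 8*(n**2 + 10*n) = 8*n**2 + 80*n)
(Y(-9) + 3685)*(2402 + 4119) = (8*(-9)*(10 - 9) + 3685)*(2402 + 4119) = (8*(-9)*1 + 3685)*6521 = (-72 + 3685)*6521 = 3613*6521 = 23560373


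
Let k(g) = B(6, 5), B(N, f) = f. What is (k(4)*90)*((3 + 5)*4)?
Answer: 14400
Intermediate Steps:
k(g) = 5
(k(4)*90)*((3 + 5)*4) = (5*90)*((3 + 5)*4) = 450*(8*4) = 450*32 = 14400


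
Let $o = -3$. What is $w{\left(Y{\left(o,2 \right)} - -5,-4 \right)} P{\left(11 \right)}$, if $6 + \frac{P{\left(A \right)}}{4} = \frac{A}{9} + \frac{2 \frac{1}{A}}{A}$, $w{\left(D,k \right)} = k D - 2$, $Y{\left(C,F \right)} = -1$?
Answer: $\frac{41480}{121} \approx 342.81$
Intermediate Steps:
$w{\left(D,k \right)} = -2 + D k$ ($w{\left(D,k \right)} = D k - 2 = -2 + D k$)
$P{\left(A \right)} = -24 + \frac{8}{A^{2}} + \frac{4 A}{9}$ ($P{\left(A \right)} = -24 + 4 \left(\frac{A}{9} + \frac{2 \frac{1}{A}}{A}\right) = -24 + 4 \left(A \frac{1}{9} + \frac{2}{A^{2}}\right) = -24 + 4 \left(\frac{A}{9} + \frac{2}{A^{2}}\right) = -24 + 4 \left(\frac{2}{A^{2}} + \frac{A}{9}\right) = -24 + \left(\frac{8}{A^{2}} + \frac{4 A}{9}\right) = -24 + \frac{8}{A^{2}} + \frac{4 A}{9}$)
$w{\left(Y{\left(o,2 \right)} - -5,-4 \right)} P{\left(11 \right)} = \left(-2 + \left(-1 - -5\right) \left(-4\right)\right) \left(-24 + \frac{8}{121} + \frac{4}{9} \cdot 11\right) = \left(-2 + \left(-1 + 5\right) \left(-4\right)\right) \left(-24 + 8 \cdot \frac{1}{121} + \frac{44}{9}\right) = \left(-2 + 4 \left(-4\right)\right) \left(-24 + \frac{8}{121} + \frac{44}{9}\right) = \left(-2 - 16\right) \left(- \frac{20740}{1089}\right) = \left(-18\right) \left(- \frac{20740}{1089}\right) = \frac{41480}{121}$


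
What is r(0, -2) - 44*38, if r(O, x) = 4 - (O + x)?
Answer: -1666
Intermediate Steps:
r(O, x) = 4 - O - x (r(O, x) = 4 + (-O - x) = 4 - O - x)
r(0, -2) - 44*38 = (4 - 1*0 - 1*(-2)) - 44*38 = (4 + 0 + 2) - 1672 = 6 - 1672 = -1666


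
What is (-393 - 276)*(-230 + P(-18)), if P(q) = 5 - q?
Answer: 138483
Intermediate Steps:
(-393 - 276)*(-230 + P(-18)) = (-393 - 276)*(-230 + (5 - 1*(-18))) = -669*(-230 + (5 + 18)) = -669*(-230 + 23) = -669*(-207) = 138483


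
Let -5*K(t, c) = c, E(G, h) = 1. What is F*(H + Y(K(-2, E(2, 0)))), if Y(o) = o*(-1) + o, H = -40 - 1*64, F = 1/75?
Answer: -104/75 ≈ -1.3867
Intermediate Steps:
F = 1/75 ≈ 0.013333
H = -104 (H = -40 - 64 = -104)
K(t, c) = -c/5
Y(o) = 0 (Y(o) = -o + o = 0)
F*(H + Y(K(-2, E(2, 0)))) = (-104 + 0)/75 = (1/75)*(-104) = -104/75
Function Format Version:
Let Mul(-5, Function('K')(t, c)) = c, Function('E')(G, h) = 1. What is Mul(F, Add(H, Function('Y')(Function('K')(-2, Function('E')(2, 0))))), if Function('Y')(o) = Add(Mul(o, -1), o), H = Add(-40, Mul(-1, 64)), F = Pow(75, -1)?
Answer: Rational(-104, 75) ≈ -1.3867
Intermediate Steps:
F = Rational(1, 75) ≈ 0.013333
H = -104 (H = Add(-40, -64) = -104)
Function('K')(t, c) = Mul(Rational(-1, 5), c)
Function('Y')(o) = 0 (Function('Y')(o) = Add(Mul(-1, o), o) = 0)
Mul(F, Add(H, Function('Y')(Function('K')(-2, Function('E')(2, 0))))) = Mul(Rational(1, 75), Add(-104, 0)) = Mul(Rational(1, 75), -104) = Rational(-104, 75)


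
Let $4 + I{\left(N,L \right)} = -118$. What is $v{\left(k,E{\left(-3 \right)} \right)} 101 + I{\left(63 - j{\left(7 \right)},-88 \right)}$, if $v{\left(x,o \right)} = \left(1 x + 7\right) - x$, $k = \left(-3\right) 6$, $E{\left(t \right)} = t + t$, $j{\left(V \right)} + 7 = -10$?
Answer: $585$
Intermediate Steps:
$j{\left(V \right)} = -17$ ($j{\left(V \right)} = -7 - 10 = -17$)
$E{\left(t \right)} = 2 t$
$k = -18$
$v{\left(x,o \right)} = 7$ ($v{\left(x,o \right)} = \left(x + 7\right) - x = \left(7 + x\right) - x = 7$)
$I{\left(N,L \right)} = -122$ ($I{\left(N,L \right)} = -4 - 118 = -122$)
$v{\left(k,E{\left(-3 \right)} \right)} 101 + I{\left(63 - j{\left(7 \right)},-88 \right)} = 7 \cdot 101 - 122 = 707 - 122 = 585$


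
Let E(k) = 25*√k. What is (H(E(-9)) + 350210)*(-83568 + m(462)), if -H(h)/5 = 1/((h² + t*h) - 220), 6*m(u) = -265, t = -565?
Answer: -12859201129239463117/439153116 + 1417226225*I/146384372 ≈ -2.9282e+10 + 9.6815*I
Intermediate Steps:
m(u) = -265/6 (m(u) = (⅙)*(-265) = -265/6)
H(h) = -5/(-220 + h² - 565*h) (H(h) = -5/((h² - 565*h) - 220) = -5/(-220 + h² - 565*h))
(H(E(-9)) + 350210)*(-83568 + m(462)) = (5/(220 - (25*√(-9))² + 565*(25*√(-9))) + 350210)*(-83568 - 265/6) = (5/(220 - (25*(3*I))² + 565*(25*(3*I))) + 350210)*(-501673/6) = (5/(220 - (75*I)² + 565*(75*I)) + 350210)*(-501673/6) = (5/(220 - 1*(-5625) + 42375*I) + 350210)*(-501673/6) = (5/(220 + 5625 + 42375*I) + 350210)*(-501673/6) = (5/(5845 + 42375*I) + 350210)*(-501673/6) = (5*((5845 - 42375*I)/1829804650) + 350210)*(-501673/6) = ((5845 - 42375*I)/365960930 + 350210)*(-501673/6) = (350210 + (5845 - 42375*I)/365960930)*(-501673/6) = -87845450665/3 - 501673*(5845 - 42375*I)/2195765580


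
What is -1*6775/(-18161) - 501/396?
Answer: -194417/217932 ≈ -0.89210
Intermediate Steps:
-1*6775/(-18161) - 501/396 = -6775*(-1/18161) - 501*1/396 = 6775/18161 - 167/132 = -194417/217932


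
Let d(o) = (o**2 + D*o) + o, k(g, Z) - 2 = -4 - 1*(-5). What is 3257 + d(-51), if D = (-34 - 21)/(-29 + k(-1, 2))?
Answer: 148177/26 ≈ 5699.1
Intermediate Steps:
k(g, Z) = 3 (k(g, Z) = 2 + (-4 - 1*(-5)) = 2 + (-4 + 5) = 2 + 1 = 3)
D = 55/26 (D = (-34 - 21)/(-29 + 3) = -55/(-26) = -55*(-1/26) = 55/26 ≈ 2.1154)
d(o) = o**2 + 81*o/26 (d(o) = (o**2 + 55*o/26) + o = o**2 + 81*o/26)
3257 + d(-51) = 3257 + (1/26)*(-51)*(81 + 26*(-51)) = 3257 + (1/26)*(-51)*(81 - 1326) = 3257 + (1/26)*(-51)*(-1245) = 3257 + 63495/26 = 148177/26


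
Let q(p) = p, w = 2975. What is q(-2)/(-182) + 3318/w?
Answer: 43559/38675 ≈ 1.1263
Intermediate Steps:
q(-2)/(-182) + 3318/w = -2/(-182) + 3318/2975 = -2*(-1/182) + 3318*(1/2975) = 1/91 + 474/425 = 43559/38675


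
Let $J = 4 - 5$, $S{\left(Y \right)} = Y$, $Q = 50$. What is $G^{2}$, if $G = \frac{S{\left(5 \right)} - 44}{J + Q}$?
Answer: $\frac{1521}{2401} \approx 0.63349$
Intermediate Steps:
$J = -1$ ($J = 4 - 5 = -1$)
$G = - \frac{39}{49}$ ($G = \frac{5 - 44}{-1 + 50} = - \frac{39}{49} \approx -0.79592$)
$G^{2} = \left(- \frac{39}{49}\right)^{2} = \frac{1521}{2401}$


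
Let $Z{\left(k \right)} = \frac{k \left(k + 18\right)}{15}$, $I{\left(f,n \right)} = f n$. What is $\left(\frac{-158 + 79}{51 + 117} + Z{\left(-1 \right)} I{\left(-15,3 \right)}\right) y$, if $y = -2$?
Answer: $- \frac{8489}{84} \approx -101.06$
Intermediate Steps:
$Z{\left(k \right)} = \frac{k \left(18 + k\right)}{15}$ ($Z{\left(k \right)} = k \left(18 + k\right) \frac{1}{15} = \frac{k \left(18 + k\right)}{15}$)
$\left(\frac{-158 + 79}{51 + 117} + Z{\left(-1 \right)} I{\left(-15,3 \right)}\right) y = \left(\frac{-158 + 79}{51 + 117} + \frac{1}{15} \left(-1\right) \left(18 - 1\right) \left(\left(-15\right) 3\right)\right) \left(-2\right) = \left(- \frac{79}{168} + \frac{1}{15} \left(-1\right) 17 \left(-45\right)\right) \left(-2\right) = \left(\left(-79\right) \frac{1}{168} - -51\right) \left(-2\right) = \left(- \frac{79}{168} + 51\right) \left(-2\right) = \frac{8489}{168} \left(-2\right) = - \frac{8489}{84}$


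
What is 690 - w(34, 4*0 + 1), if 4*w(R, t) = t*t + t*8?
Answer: 2751/4 ≈ 687.75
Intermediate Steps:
w(R, t) = 2*t + t²/4 (w(R, t) = (t*t + t*8)/4 = (t² + 8*t)/4 = 2*t + t²/4)
690 - w(34, 4*0 + 1) = 690 - (4*0 + 1)*(8 + (4*0 + 1))/4 = 690 - (0 + 1)*(8 + (0 + 1))/4 = 690 - (8 + 1)/4 = 690 - 9/4 = 2751/4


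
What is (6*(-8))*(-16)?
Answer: 768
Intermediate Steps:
(6*(-8))*(-16) = -48*(-16) = 768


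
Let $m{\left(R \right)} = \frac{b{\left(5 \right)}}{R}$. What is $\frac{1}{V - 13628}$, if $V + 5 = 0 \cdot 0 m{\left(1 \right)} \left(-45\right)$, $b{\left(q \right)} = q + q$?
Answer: $- \frac{1}{13633} \approx -7.3351 \cdot 10^{-5}$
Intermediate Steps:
$b{\left(q \right)} = 2 q$
$m{\left(R \right)} = \frac{10}{R}$ ($m{\left(R \right)} = \frac{2 \cdot 5}{R} = \frac{10}{R}$)
$V = -5$ ($V = -5 + 0 \cdot 0 \cdot \frac{10}{1} \left(-45\right) = -5 + 0 \cdot 10 \cdot 1 \left(-45\right) = -5 + 0 \cdot 10 \left(-45\right) = -5 + 0 \left(-45\right) = -5 + 0 = -5$)
$\frac{1}{V - 13628} = \frac{1}{-5 - 13628} = \frac{1}{-13633} = - \frac{1}{13633}$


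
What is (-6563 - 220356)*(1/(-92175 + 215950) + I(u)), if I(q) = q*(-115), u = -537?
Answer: -1734506461866794/123775 ≈ -1.4013e+10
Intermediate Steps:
I(q) = -115*q
(-6563 - 220356)*(1/(-92175 + 215950) + I(u)) = (-6563 - 220356)*(1/(-92175 + 215950) - 115*(-537)) = -226919*(1/123775 + 61755) = -226919*7643725126/123775 = -1734506461866794/123775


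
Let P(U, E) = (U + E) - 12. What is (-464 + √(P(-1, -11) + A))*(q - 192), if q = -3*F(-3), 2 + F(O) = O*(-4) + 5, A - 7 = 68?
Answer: 109968 - 237*√51 ≈ 1.0828e+5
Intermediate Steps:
P(U, E) = -12 + E + U (P(U, E) = (E + U) - 12 = -12 + E + U)
A = 75 (A = 7 + 68 = 75)
F(O) = 3 - 4*O (F(O) = -2 + (O*(-4) + 5) = -2 + (-4*O + 5) = -2 + (5 - 4*O) = 3 - 4*O)
q = -45 (q = -3*(3 - 4*(-3)) = -3*(3 + 12) = -3*15 = -45)
(-464 + √(P(-1, -11) + A))*(q - 192) = (-464 + √((-12 - 11 - 1) + 75))*(-45 - 192) = (-464 + √(-24 + 75))*(-237) = (-464 + √51)*(-237) = 109968 - 237*√51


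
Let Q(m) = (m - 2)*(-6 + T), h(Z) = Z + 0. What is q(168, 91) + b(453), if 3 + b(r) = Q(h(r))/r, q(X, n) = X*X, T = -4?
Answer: 12779603/453 ≈ 28211.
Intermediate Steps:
h(Z) = Z
Q(m) = 20 - 10*m (Q(m) = (m - 2)*(-6 - 4) = (-2 + m)*(-10) = 20 - 10*m)
q(X, n) = X²
b(r) = -3 + (20 - 10*r)/r
q(168, 91) + b(453) = 168² + (-13 + 20/453) = 28224 + (-13 + 20*(1/453)) = 28224 + (-13 + 20/453) = 28224 - 5869/453 = 12779603/453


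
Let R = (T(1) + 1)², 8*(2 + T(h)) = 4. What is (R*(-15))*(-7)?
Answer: 105/4 ≈ 26.250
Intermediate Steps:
T(h) = -3/2 (T(h) = -2 + (⅛)*4 = -2 + ½ = -3/2)
R = ¼ (R = (-3/2 + 1)² = (-½)² = ¼ ≈ 0.25000)
(R*(-15))*(-7) = ((¼)*(-15))*(-7) = -15/4*(-7) = 105/4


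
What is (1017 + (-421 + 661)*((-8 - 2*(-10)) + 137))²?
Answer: 1352547729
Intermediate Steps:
(1017 + (-421 + 661)*((-8 - 2*(-10)) + 137))² = (1017 + 240*((-8 + 20) + 137))² = (1017 + 240*(12 + 137))² = (1017 + 240*149)² = (1017 + 35760)² = 36777² = 1352547729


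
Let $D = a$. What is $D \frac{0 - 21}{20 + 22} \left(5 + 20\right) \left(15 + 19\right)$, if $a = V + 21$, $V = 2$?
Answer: $-9775$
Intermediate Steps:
$a = 23$ ($a = 2 + 21 = 23$)
$D = 23$
$D \frac{0 - 21}{20 + 22} \left(5 + 20\right) \left(15 + 19\right) = 23 \frac{0 - 21}{20 + 22} \left(5 + 20\right) \left(15 + 19\right) = 23 \left(- \frac{21}{42}\right) 25 \cdot 34 = 23 \left(\left(-21\right) \frac{1}{42}\right) 850 = 23 \left(- \frac{1}{2}\right) 850 = \left(- \frac{23}{2}\right) 850 = -9775$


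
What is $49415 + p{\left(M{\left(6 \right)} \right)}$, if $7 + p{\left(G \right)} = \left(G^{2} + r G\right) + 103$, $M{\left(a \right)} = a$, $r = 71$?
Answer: $49973$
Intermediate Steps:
$p{\left(G \right)} = 96 + G^{2} + 71 G$ ($p{\left(G \right)} = -7 + \left(\left(G^{2} + 71 G\right) + 103\right) = -7 + \left(103 + G^{2} + 71 G\right) = 96 + G^{2} + 71 G$)
$49415 + p{\left(M{\left(6 \right)} \right)} = 49415 + \left(96 + 6^{2} + 71 \cdot 6\right) = 49415 + \left(96 + 36 + 426\right) = 49415 + 558 = 49973$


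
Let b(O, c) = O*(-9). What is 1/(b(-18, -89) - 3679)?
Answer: -1/3517 ≈ -0.00028433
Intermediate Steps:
b(O, c) = -9*O
1/(b(-18, -89) - 3679) = 1/(-9*(-18) - 3679) = 1/(162 - 3679) = 1/(-3517) = -1/3517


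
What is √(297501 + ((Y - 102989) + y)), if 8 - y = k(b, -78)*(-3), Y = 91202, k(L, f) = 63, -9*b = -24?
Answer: √285911 ≈ 534.71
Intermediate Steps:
b = 8/3 (b = -⅑*(-24) = 8/3 ≈ 2.6667)
y = 197 (y = 8 - 63*(-3) = 8 - 1*(-189) = 8 + 189 = 197)
√(297501 + ((Y - 102989) + y)) = √(297501 + ((91202 - 102989) + 197)) = √(297501 + (-11787 + 197)) = √(297501 - 11590) = √285911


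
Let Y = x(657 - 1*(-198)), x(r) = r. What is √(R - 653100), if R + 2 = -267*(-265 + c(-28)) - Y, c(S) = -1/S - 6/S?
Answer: 5*I*√93323/2 ≈ 763.72*I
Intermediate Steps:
c(S) = -7/S
Y = 855 (Y = 657 - 1*(-198) = 657 + 198 = 855)
R = 279325/4 (R = -2 + (-267*(-265 - 7/(-28)) - 1*855) = -2 + (-267*(-265 - 7*(-1/28)) - 855) = -2 + (-267*(-265 + ¼) - 855) = -2 + (-267*(-1059/4) - 855) = -2 + (282753/4 - 855) = -2 + 279333/4 = 279325/4 ≈ 69831.)
√(R - 653100) = √(279325/4 - 653100) = √(-2333075/4) = 5*I*√93323/2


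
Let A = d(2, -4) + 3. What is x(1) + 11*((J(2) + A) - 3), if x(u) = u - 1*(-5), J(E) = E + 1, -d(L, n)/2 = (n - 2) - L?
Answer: 215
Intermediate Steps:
d(L, n) = 4 - 2*n + 2*L (d(L, n) = -2*((n - 2) - L) = -2*((-2 + n) - L) = -2*(-2 + n - L) = 4 - 2*n + 2*L)
J(E) = 1 + E
x(u) = 5 + u (x(u) = u + 5 = 5 + u)
A = 19 (A = (4 - 2*(-4) + 2*2) + 3 = (4 + 8 + 4) + 3 = 16 + 3 = 19)
x(1) + 11*((J(2) + A) - 3) = (5 + 1) + 11*(((1 + 2) + 19) - 3) = 6 + 11*((3 + 19) - 3) = 6 + 11*(22 - 3) = 6 + 11*19 = 6 + 209 = 215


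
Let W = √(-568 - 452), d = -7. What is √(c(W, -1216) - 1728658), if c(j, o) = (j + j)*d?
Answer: √(-1728658 - 28*I*√255) ≈ 0.17 - 1314.8*I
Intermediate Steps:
W = 2*I*√255 (W = √(-1020) = 2*I*√255 ≈ 31.937*I)
c(j, o) = -14*j (c(j, o) = (j + j)*(-7) = (2*j)*(-7) = -14*j)
√(c(W, -1216) - 1728658) = √(-28*I*√255 - 1728658) = √(-1728658 - 28*I*√255)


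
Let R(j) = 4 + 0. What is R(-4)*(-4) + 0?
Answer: -16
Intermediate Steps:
R(j) = 4
R(-4)*(-4) + 0 = 4*(-4) + 0 = -16 + 0 = -16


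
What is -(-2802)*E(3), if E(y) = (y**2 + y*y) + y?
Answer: 58842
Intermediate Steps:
E(y) = y + 2*y**2 (E(y) = (y**2 + y**2) + y = 2*y**2 + y = y + 2*y**2)
-(-2802)*E(3) = -(-2802)*3*(1 + 2*3) = -(-2802)*3*(1 + 6) = -(-2802)*3*7 = -(-2802)*21 = -2802*(-21) = 58842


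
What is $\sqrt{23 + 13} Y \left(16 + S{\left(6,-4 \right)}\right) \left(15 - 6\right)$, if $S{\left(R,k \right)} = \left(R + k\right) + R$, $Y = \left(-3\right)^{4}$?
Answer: $104976$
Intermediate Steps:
$Y = 81$
$S{\left(R,k \right)} = k + 2 R$
$\sqrt{23 + 13} Y \left(16 + S{\left(6,-4 \right)}\right) \left(15 - 6\right) = \sqrt{23 + 13} \cdot 81 \left(16 + \left(-4 + 2 \cdot 6\right)\right) \left(15 - 6\right) = \sqrt{36} \cdot 81 \left(16 + \left(-4 + 12\right)\right) 9 = 6 \cdot 81 \left(16 + 8\right) 9 = 486 \cdot 24 \cdot 9 = 486 \cdot 216 = 104976$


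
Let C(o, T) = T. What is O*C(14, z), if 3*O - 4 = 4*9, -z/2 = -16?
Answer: 1280/3 ≈ 426.67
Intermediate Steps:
z = 32 (z = -2*(-16) = 32)
O = 40/3 (O = 4/3 + (4*9)/3 = 4/3 + (1/3)*36 = 4/3 + 12 = 40/3 ≈ 13.333)
O*C(14, z) = (40/3)*32 = 1280/3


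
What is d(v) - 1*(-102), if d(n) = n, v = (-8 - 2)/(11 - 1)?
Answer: 101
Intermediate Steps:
v = -1 (v = -10/10 = -10*1/10 = -1)
d(v) - 1*(-102) = -1 - 1*(-102) = -1 + 102 = 101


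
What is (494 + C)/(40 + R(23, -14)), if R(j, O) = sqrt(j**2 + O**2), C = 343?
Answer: 6696/175 - 837*sqrt(29)/175 ≈ 12.506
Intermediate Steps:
R(j, O) = sqrt(O**2 + j**2)
(494 + C)/(40 + R(23, -14)) = (494 + 343)/(40 + sqrt((-14)**2 + 23**2)) = 837/(40 + sqrt(196 + 529)) = 837/(40 + sqrt(725)) = 837/(40 + 5*sqrt(29))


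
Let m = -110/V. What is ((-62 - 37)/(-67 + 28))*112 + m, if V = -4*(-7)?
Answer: 51029/182 ≈ 280.38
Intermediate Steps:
V = 28
m = -55/14 (m = -110/28 = -110*1/28 = -55/14 ≈ -3.9286)
((-62 - 37)/(-67 + 28))*112 + m = ((-62 - 37)/(-67 + 28))*112 - 55/14 = -99/(-39)*112 - 55/14 = -99*(-1/39)*112 - 55/14 = (33/13)*112 - 55/14 = 3696/13 - 55/14 = 51029/182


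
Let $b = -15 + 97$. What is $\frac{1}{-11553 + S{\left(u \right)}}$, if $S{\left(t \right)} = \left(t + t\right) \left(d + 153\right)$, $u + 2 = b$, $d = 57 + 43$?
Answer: $\frac{1}{28927} \approx 3.457 \cdot 10^{-5}$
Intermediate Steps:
$d = 100$
$b = 82$
$u = 80$ ($u = -2 + 82 = 80$)
$S{\left(t \right)} = 506 t$ ($S{\left(t \right)} = \left(t + t\right) \left(100 + 153\right) = 2 t 253 = 506 t$)
$\frac{1}{-11553 + S{\left(u \right)}} = \frac{1}{-11553 + 506 \cdot 80} = \frac{1}{-11553 + 40480} = \frac{1}{28927}$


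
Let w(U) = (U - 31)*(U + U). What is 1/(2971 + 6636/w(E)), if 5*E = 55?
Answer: 110/325151 ≈ 0.00033830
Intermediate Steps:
E = 11 (E = (⅕)*55 = 11)
w(U) = 2*U*(-31 + U) (w(U) = (-31 + U)*(2*U) = 2*U*(-31 + U))
1/(2971 + 6636/w(E)) = 1/(2971 + 6636/((2*11*(-31 + 11)))) = 1/(2971 + 6636/((2*11*(-20)))) = 1/(2971 + 6636/(-440)) = 1/(2971 + 6636*(-1/440)) = 1/(2971 - 1659/110) = 1/(325151/110) = 110/325151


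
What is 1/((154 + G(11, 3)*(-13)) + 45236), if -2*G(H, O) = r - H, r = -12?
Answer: 2/90481 ≈ 2.2104e-5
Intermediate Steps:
G(H, O) = 6 + H/2 (G(H, O) = -(-12 - H)/2 = 6 + H/2)
1/((154 + G(11, 3)*(-13)) + 45236) = 1/((154 + (6 + (½)*11)*(-13)) + 45236) = 1/((154 + (6 + 11/2)*(-13)) + 45236) = 1/((154 + (23/2)*(-13)) + 45236) = 1/((154 - 299/2) + 45236) = 1/(9/2 + 45236) = 1/(90481/2) = 2/90481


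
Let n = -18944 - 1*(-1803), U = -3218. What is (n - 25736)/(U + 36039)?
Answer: -42877/32821 ≈ -1.3064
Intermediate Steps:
n = -17141 (n = -18944 + 1803 = -17141)
(n - 25736)/(U + 36039) = (-17141 - 25736)/(-3218 + 36039) = -42877/32821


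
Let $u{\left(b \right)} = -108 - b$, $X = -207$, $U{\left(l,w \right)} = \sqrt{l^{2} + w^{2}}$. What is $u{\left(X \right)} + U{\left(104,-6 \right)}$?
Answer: $99 + 2 \sqrt{2713} \approx 203.17$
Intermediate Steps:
$u{\left(X \right)} + U{\left(104,-6 \right)} = \left(-108 - -207\right) + \sqrt{104^{2} + \left(-6\right)^{2}} = \left(-108 + 207\right) + \sqrt{10816 + 36} = 99 + \sqrt{10852} = 99 + 2 \sqrt{2713}$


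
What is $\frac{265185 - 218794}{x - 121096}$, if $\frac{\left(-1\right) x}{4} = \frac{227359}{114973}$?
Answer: $- \frac{5333712443}{13923679844} \approx -0.38307$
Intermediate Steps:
$x = - \frac{909436}{114973}$ ($x = - 4 \cdot \frac{227359}{114973} = - 4 \cdot 227359 \cdot \frac{1}{114973} = \left(-4\right) \frac{227359}{114973} = - \frac{909436}{114973} \approx -7.91$)
$\frac{265185 - 218794}{x - 121096} = \frac{265185 - 218794}{- \frac{909436}{114973} - 121096} = \frac{46391}{- \frac{13923679844}{114973}} = 46391 \left(- \frac{114973}{13923679844}\right) = - \frac{5333712443}{13923679844}$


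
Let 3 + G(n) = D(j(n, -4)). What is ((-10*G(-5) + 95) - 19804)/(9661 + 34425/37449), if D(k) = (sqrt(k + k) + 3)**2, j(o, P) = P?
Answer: -27308643/13401082 - 83220*I*sqrt(2)/6700541 ≈ -2.0378 - 0.017564*I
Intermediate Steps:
D(k) = (3 + sqrt(2)*sqrt(k))**2 (D(k) = (sqrt(2*k) + 3)**2 = (sqrt(2)*sqrt(k) + 3)**2 = (3 + sqrt(2)*sqrt(k))**2)
G(n) = -3 + (3 + 2*I*sqrt(2))**2 (G(n) = -3 + (3 + sqrt(2)*sqrt(-4))**2 = -3 + (3 + sqrt(2)*(2*I))**2 = -3 + (3 + 2*I*sqrt(2))**2)
((-10*G(-5) + 95) - 19804)/(9661 + 34425/37449) = ((-10*(-2 + 12*I*sqrt(2)) + 95) - 19804)/(9661 + 34425/37449) = (((20 - 120*I*sqrt(2)) + 95) - 19804)/(9661 + 34425*(1/37449)) = ((115 - 120*I*sqrt(2)) - 19804)/(9661 + 1275/1387) = (-19689 - 120*I*sqrt(2))/(13401082/1387) = (-19689 - 120*I*sqrt(2))*(1387/13401082) = -27308643/13401082 - 83220*I*sqrt(2)/6700541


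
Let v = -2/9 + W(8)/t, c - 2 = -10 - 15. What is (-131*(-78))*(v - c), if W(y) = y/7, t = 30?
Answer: 24478922/105 ≈ 2.3313e+5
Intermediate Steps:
W(y) = y/7 (W(y) = y*(⅐) = y/7)
c = -23 (c = 2 + (-10 - 15) = 2 - 25 = -23)
v = -58/315 (v = -2/9 + ((⅐)*8)/30 = -2*⅑ + (8/7)*(1/30) = -2/9 + 4/105 = -58/315 ≈ -0.18413)
(-131*(-78))*(v - c) = (-131*(-78))*(-58/315 - 1*(-23)) = 10218*(-58/315 + 23) = 10218*(7187/315) = 24478922/105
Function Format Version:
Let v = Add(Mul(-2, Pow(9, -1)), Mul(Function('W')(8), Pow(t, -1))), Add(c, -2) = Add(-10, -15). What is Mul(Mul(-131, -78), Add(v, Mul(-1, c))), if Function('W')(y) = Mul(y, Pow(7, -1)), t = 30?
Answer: Rational(24478922, 105) ≈ 2.3313e+5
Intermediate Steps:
Function('W')(y) = Mul(Rational(1, 7), y) (Function('W')(y) = Mul(y, Rational(1, 7)) = Mul(Rational(1, 7), y))
c = -23 (c = Add(2, Add(-10, -15)) = Add(2, -25) = -23)
v = Rational(-58, 315) (v = Add(Mul(-2, Pow(9, -1)), Mul(Mul(Rational(1, 7), 8), Pow(30, -1))) = Add(Mul(-2, Rational(1, 9)), Mul(Rational(8, 7), Rational(1, 30))) = Add(Rational(-2, 9), Rational(4, 105)) = Rational(-58, 315) ≈ -0.18413)
Mul(Mul(-131, -78), Add(v, Mul(-1, c))) = Mul(Mul(-131, -78), Add(Rational(-58, 315), Mul(-1, -23))) = Mul(10218, Add(Rational(-58, 315), 23)) = Mul(10218, Rational(7187, 315)) = Rational(24478922, 105)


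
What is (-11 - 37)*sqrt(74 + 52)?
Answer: -144*sqrt(14) ≈ -538.80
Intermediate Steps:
(-11 - 37)*sqrt(74 + 52) = -144*sqrt(14)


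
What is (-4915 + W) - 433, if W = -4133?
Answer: -9481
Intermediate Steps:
(-4915 + W) - 433 = (-4915 - 4133) - 433 = -9048 - 433 = -9481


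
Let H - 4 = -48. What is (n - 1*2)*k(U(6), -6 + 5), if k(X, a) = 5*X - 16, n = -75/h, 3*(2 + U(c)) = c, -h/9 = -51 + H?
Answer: 1904/57 ≈ 33.404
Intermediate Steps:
H = -44 (H = 4 - 48 = -44)
h = 855 (h = -9*(-51 - 44) = -9*(-95) = 855)
U(c) = -2 + c/3
n = -5/57 (n = -75/855 = -75*1/855 = -5/57 ≈ -0.087719)
k(X, a) = -16 + 5*X
(n - 1*2)*k(U(6), -6 + 5) = (-5/57 - 1*2)*(-16 + 5*(-2 + (1/3)*6)) = (-5/57 - 2)*(-16 + 5*(-2 + 2)) = -119*(-16 + 5*0)/57 = -119*(-16 + 0)/57 = -119/57*(-16) = 1904/57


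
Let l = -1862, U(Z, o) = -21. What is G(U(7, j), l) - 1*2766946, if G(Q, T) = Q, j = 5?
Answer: -2766967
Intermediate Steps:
G(U(7, j), l) - 1*2766946 = -21 - 1*2766946 = -21 - 2766946 = -2766967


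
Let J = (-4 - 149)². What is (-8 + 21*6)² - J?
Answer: -9485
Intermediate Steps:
J = 23409 (J = (-153)² = 23409)
(-8 + 21*6)² - J = (-8 + 21*6)² - 1*23409 = (-8 + 126)² - 23409 = 118² - 23409 = 13924 - 23409 = -9485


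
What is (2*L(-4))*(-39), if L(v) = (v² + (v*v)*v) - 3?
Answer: 3978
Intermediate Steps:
L(v) = -3 + v² + v³ (L(v) = (v² + v²*v) - 3 = (v² + v³) - 3 = -3 + v² + v³)
(2*L(-4))*(-39) = (2*(-3 + (-4)² + (-4)³))*(-39) = (2*(-3 + 16 - 64))*(-39) = (2*(-51))*(-39) = -102*(-39) = 3978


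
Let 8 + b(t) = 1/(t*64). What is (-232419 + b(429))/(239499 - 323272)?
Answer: 6381515711/2300071488 ≈ 2.7745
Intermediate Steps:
b(t) = -8 + 1/(64*t) (b(t) = -8 + 1/(t*64) = -8 + 1/(64*t))
(-232419 + b(429))/(239499 - 323272) = (-232419 + (-8 + (1/64)/429))/(239499 - 323272) = (-232419 + (-8 + (1/64)*(1/429)))/(-83773) = (-232419 + (-8 + 1/27456))*(-1/83773) = (-232419 - 219647/27456)*(-1/83773) = -6381515711/27456*(-1/83773) = 6381515711/2300071488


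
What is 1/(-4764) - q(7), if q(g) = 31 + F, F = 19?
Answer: -238201/4764 ≈ -50.000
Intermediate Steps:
q(g) = 50 (q(g) = 31 + 19 = 50)
1/(-4764) - q(7) = 1/(-4764) - 1*50 = -1/4764 - 50 = -238201/4764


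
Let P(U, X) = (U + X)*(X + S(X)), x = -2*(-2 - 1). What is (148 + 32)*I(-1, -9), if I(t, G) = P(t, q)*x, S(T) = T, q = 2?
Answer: 4320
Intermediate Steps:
x = 6 (x = -2*(-3) = 6)
P(U, X) = 2*X*(U + X) (P(U, X) = (U + X)*(X + X) = (U + X)*(2*X) = 2*X*(U + X))
I(t, G) = 48 + 24*t (I(t, G) = (2*2*(t + 2))*6 = (2*2*(2 + t))*6 = (8 + 4*t)*6 = 48 + 24*t)
(148 + 32)*I(-1, -9) = (148 + 32)*(48 + 24*(-1)) = 180*(48 - 24) = 180*24 = 4320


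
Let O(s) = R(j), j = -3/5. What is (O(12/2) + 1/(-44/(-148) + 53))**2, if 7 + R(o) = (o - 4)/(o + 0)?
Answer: 16443025/34999056 ≈ 0.46981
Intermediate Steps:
j = -3/5 (j = -3*1/5 = -3/5 ≈ -0.60000)
R(o) = -7 + (-4 + o)/o (R(o) = -7 + (o - 4)/(o + 0) = -7 + (-4 + o)/o)
O(s) = 2/3 (O(s) = -6 - 4/(-3/5) = -6 - 4*(-5/3) = -6 + 20/3 = 2/3)
(O(12/2) + 1/(-44/(-148) + 53))**2 = (2/3 + 1/(-44/(-148) + 53))**2 = (2/3 + 1/(-44*(-1/148) + 53))**2 = (2/3 + 1/(11/37 + 53))**2 = (2/3 + 1/(1972/37))**2 = (2/3 + 37/1972)**2 = (4055/5916)**2 = 16443025/34999056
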